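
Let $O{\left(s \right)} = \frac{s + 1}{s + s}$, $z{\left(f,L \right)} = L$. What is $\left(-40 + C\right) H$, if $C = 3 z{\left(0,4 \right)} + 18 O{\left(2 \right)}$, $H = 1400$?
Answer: $-20300$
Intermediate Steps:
$O{\left(s \right)} = \frac{1 + s}{2 s}$
$C = \frac{51}{2}$ ($C = 3 \cdot 4 + 18 \frac{1 + 2}{2 \cdot 2} = 12 + 18 \cdot \frac{1}{2} \cdot \frac{1}{2} \cdot 3 = 12 + 18 \cdot \frac{3}{4} = 12 + \frac{27}{2} = \frac{51}{2} \approx 25.5$)
$\left(-40 + C\right) H = \left(-40 + \frac{51}{2}\right) 1400 = \left(- \frac{29}{2}\right) 1400 = -20300$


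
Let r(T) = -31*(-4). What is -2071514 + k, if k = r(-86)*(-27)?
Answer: -2074862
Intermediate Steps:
r(T) = 124
k = -3348 (k = 124*(-27) = -3348)
-2071514 + k = -2071514 - 3348 = -2074862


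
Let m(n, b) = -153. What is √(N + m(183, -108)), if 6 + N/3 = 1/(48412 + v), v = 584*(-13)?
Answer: 17*I*√246481365/20410 ≈ 13.077*I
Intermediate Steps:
v = -7592
N = -734757/40820 (N = -18 + 3/(48412 - 7592) = -18 + 3/40820 = -734757/40820 ≈ -18.000)
√(N + m(183, -108)) = √(-734757/40820 - 153) = √(-6980217/40820) = 17*I*√246481365/20410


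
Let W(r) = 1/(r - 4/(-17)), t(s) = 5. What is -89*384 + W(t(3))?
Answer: -3041647/89 ≈ -34176.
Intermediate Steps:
W(r) = 1/(4/17 + r) (W(r) = 1/(r - 4*(-1/17)) = 1/(r + 4/17) = 1/(4/17 + r))
-89*384 + W(t(3)) = -89*384 + 17/(4 + 17*5) = -34176 + 17/(4 + 85) = -34176 + 17/89 = -3041647/89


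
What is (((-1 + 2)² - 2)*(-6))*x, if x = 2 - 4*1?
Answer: -12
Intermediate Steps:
x = -2 (x = 2 - 4 = -2)
(((-1 + 2)² - 2)*(-6))*x = (((-1 + 2)² - 2)*(-6))*(-2) = ((1² - 2)*(-6))*(-2) = ((1 - 2)*(-6))*(-2) = -1*(-6)*(-2) = 6*(-2) = -12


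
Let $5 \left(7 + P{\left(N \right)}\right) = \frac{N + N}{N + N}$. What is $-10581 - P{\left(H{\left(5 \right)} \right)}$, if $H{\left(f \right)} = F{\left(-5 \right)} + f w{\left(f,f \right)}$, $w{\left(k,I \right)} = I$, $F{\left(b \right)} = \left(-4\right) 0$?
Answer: $- \frac{52871}{5} \approx -10574.0$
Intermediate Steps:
$F{\left(b \right)} = 0$
$H{\left(f \right)} = f^{2}$ ($H{\left(f \right)} = 0 + f f = 0 + f^{2} = f^{2}$)
$P{\left(N \right)} = - \frac{34}{5}$ ($P{\left(N \right)} = -7 + \frac{\left(N + N\right) \frac{1}{N + N}}{5} = -7 + \frac{2 N \frac{1}{2 N}}{5} = -7 + \frac{1}{5} \cdot 1 = -7 + \frac{1}{5} = - \frac{34}{5}$)
$-10581 - P{\left(H{\left(5 \right)} \right)} = -10581 - - \frac{34}{5} = -10581 + \frac{34}{5} = - \frac{52871}{5}$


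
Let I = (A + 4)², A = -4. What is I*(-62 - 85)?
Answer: 0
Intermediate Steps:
I = 0 (I = (-4 + 4)² = 0² = 0)
I*(-62 - 85) = 0*(-62 - 85) = 0*(-147) = 0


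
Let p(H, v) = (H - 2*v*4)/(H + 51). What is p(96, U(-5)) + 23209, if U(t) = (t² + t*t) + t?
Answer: 1137153/49 ≈ 23207.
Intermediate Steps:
U(t) = t + 2*t² (U(t) = (t² + t²) + t = 2*t² + t = t + 2*t²)
p(H, v) = (H - 8*v)/(51 + H)
p(96, U(-5)) + 23209 = (96 - (-40)*(1 + 2*(-5)))/(51 + 96) + 23209 = (96 - (-40)*(1 - 10))/147 + 23209 = (96 - (-40)*(-9))/147 + 23209 = (96 - 8*45)/147 + 23209 = (96 - 360)/147 + 23209 = (1/147)*(-264) + 23209 = -88/49 + 23209 = 1137153/49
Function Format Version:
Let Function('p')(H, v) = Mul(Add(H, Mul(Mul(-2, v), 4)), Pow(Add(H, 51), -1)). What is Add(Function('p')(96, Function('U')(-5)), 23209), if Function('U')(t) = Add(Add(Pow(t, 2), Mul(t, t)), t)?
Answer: Rational(1137153, 49) ≈ 23207.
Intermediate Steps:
Function('U')(t) = Add(t, Mul(2, Pow(t, 2))) (Function('U')(t) = Add(Add(Pow(t, 2), Pow(t, 2)), t) = Add(Mul(2, Pow(t, 2)), t) = Add(t, Mul(2, Pow(t, 2))))
Function('p')(H, v) = Mul(Pow(Add(51, H), -1), Add(H, Mul(-8, v))) (Function('p')(H, v) = Mul(Add(H, Mul(-8, v)), Pow(Add(51, H), -1)) = Mul(Pow(Add(51, H), -1), Add(H, Mul(-8, v))))
Add(Function('p')(96, Function('U')(-5)), 23209) = Add(Mul(Pow(Add(51, 96), -1), Add(96, Mul(-8, Mul(-5, Add(1, Mul(2, -5)))))), 23209) = Add(Mul(Pow(147, -1), Add(96, Mul(-8, Mul(-5, Add(1, -10))))), 23209) = Add(Mul(Rational(1, 147), Add(96, Mul(-8, Mul(-5, -9)))), 23209) = Add(Mul(Rational(1, 147), Add(96, Mul(-8, 45))), 23209) = Add(Mul(Rational(1, 147), Add(96, -360)), 23209) = Add(Mul(Rational(1, 147), -264), 23209) = Add(Rational(-88, 49), 23209) = Rational(1137153, 49)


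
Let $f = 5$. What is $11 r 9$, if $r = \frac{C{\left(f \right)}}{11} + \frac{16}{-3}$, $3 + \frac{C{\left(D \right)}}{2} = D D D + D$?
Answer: $1758$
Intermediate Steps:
$C{\left(D \right)} = -6 + 2 D + 2 D^{3}$ ($C{\left(D \right)} = -6 + 2 \left(D D D + D\right) = -6 + 2 \left(D^{2} D + D\right) = -6 + 2 \left(D^{3} + D\right) = -6 + 2 \left(D + D^{3}\right) = -6 + \left(2 D + 2 D^{3}\right) = -6 + 2 D + 2 D^{3}$)
$r = \frac{586}{33}$ ($r = \frac{-6 + 2 \cdot 5 + 2 \cdot 5^{3}}{11} + \frac{16}{-3} = \left(-6 + 10 + 2 \cdot 125\right) \frac{1}{11} + 16 \left(- \frac{1}{3}\right) = \left(-6 + 10 + 250\right) \frac{1}{11} - \frac{16}{3} = 254 \cdot \frac{1}{11} - \frac{16}{3} = \frac{254}{11} - \frac{16}{3} = \frac{586}{33} \approx 17.758$)
$11 r 9 = 11 \cdot \frac{586}{33} \cdot 9 = \frac{586}{3} \cdot 9 = 1758$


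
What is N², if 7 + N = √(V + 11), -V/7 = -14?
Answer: (7 - √109)² ≈ 11.836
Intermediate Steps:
V = 98 (V = -7*(-14) = 98)
N = -7 + √109 (N = -7 + √(98 + 11) = -7 + √109 ≈ 3.4403)
N² = (-7 + √109)²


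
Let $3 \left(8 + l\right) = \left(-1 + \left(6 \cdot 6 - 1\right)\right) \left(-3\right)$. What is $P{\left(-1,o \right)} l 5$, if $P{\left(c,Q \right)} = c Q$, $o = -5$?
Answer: $-1050$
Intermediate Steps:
$l = -42$ ($l = -8 + \frac{\left(-1 + \left(6 \cdot 6 - 1\right)\right) \left(-3\right)}{3} = -8 + \frac{\left(-1 + \left(36 - 1\right)\right) \left(-3\right)}{3} = -8 + \frac{\left(-1 + 35\right) \left(-3\right)}{3} = -8 + \frac{34 \left(-3\right)}{3} = -8 + \frac{1}{3} \left(-102\right) = -8 - 34 = -42$)
$P{\left(c,Q \right)} = Q c$
$P{\left(-1,o \right)} l 5 = \left(-5\right) \left(-1\right) \left(-42\right) 5 = 5 \left(-42\right) 5 = \left(-210\right) 5 = -1050$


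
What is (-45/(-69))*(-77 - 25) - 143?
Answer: -4819/23 ≈ -209.52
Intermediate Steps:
(-45/(-69))*(-77 - 25) - 143 = -45*(-1/69)*(-102) - 143 = (15/23)*(-102) - 143 = -1530/23 - 143 = -4819/23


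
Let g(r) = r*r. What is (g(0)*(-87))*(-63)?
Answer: 0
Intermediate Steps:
g(r) = r**2
(g(0)*(-87))*(-63) = (0**2*(-87))*(-63) = (0*(-87))*(-63) = 0*(-63) = 0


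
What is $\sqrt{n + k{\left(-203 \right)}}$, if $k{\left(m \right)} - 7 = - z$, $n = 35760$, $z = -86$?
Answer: $\sqrt{35853} \approx 189.35$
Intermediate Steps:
$k{\left(m \right)} = 93$ ($k{\left(m \right)} = 7 - -86 = 7 + 86 = 93$)
$\sqrt{n + k{\left(-203 \right)}} = \sqrt{35760 + 93} = \sqrt{35853}$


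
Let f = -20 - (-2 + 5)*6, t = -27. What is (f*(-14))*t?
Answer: -14364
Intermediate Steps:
f = -38 (f = -20 - 3*6 = -20 - 1*18 = -20 - 18 = -38)
(f*(-14))*t = -38*(-14)*(-27) = 532*(-27) = -14364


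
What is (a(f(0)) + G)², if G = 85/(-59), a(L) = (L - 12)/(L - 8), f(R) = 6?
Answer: 8464/3481 ≈ 2.4315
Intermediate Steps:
a(L) = (-12 + L)/(-8 + L)
G = -85/59 (G = 85*(-1/59) = -85/59 ≈ -1.4407)
(a(f(0)) + G)² = ((-12 + 6)/(-8 + 6) - 85/59)² = (-6/(-2) - 85/59)² = (-½*(-6) - 85/59)² = (3 - 85/59)² = (92/59)² = 8464/3481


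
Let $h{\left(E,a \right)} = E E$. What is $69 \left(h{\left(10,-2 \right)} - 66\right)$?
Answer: $2346$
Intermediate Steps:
$h{\left(E,a \right)} = E^{2}$
$69 \left(h{\left(10,-2 \right)} - 66\right) = 69 \left(10^{2} - 66\right) = 69 \left(100 - 66\right) = 69 \cdot 34 = 2346$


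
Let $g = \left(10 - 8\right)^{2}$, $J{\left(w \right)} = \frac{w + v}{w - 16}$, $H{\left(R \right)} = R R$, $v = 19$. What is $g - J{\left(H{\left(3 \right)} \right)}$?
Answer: $8$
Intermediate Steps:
$H{\left(R \right)} = R^{2}$
$J{\left(w \right)} = \frac{19 + w}{-16 + w}$ ($J{\left(w \right)} = \frac{w + 19}{w - 16} = \frac{19 + w}{-16 + w}$)
$g = 4$ ($g = 2^{2} = 4$)
$g - J{\left(H{\left(3 \right)} \right)} = 4 - \frac{19 + 3^{2}}{-16 + 3^{2}} = 4 - \frac{19 + 9}{-16 + 9} = 4 - \frac{1}{-7} \cdot 28 = 4 - \left(- \frac{1}{7}\right) 28 = 4 - -4 = 4 + 4 = 8$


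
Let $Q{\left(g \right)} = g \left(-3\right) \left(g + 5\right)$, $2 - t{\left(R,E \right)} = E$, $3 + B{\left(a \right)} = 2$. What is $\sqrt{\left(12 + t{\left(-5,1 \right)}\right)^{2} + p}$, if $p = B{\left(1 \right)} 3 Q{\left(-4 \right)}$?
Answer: $\sqrt{133} \approx 11.533$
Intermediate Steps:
$B{\left(a \right)} = -1$ ($B{\left(a \right)} = -3 + 2 = -1$)
$t{\left(R,E \right)} = 2 - E$
$Q{\left(g \right)} = - 3 g \left(5 + g\right)$
$p = -36$ ($p = \left(-1\right) 3 \left(\left(-3\right) \left(-4\right) \left(5 - 4\right)\right) = - 3 \left(\left(-3\right) \left(-4\right) 1\right) = \left(-3\right) 12 = -36$)
$\sqrt{\left(12 + t{\left(-5,1 \right)}\right)^{2} + p} = \sqrt{\left(12 + \left(2 - 1\right)\right)^{2} - 36} = \sqrt{\left(12 + 1\right)^{2} - 36} = \sqrt{13^{2} - 36} = \sqrt{169 - 36} = \sqrt{133}$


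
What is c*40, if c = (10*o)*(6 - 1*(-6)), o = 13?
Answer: 62400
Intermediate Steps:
c = 1560 (c = (10*13)*(6 - 1*(-6)) = 130*(6 + 6) = 130*12 = 1560)
c*40 = 1560*40 = 62400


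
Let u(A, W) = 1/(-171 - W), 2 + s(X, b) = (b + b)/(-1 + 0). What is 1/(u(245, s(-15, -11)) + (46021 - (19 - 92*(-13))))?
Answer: 191/8557945 ≈ 2.2318e-5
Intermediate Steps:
s(X, b) = -2 - 2*b (s(X, b) = -2 + (b + b)/(-1 + 0) = -2 + (2*b)/(-1) = -2 + (2*b)*(-1) = -2 - 2*b)
1/(u(245, s(-15, -11)) + (46021 - (19 - 92*(-13)))) = 1/(-1/(171 + (-2 - 2*(-11))) + (46021 - (19 - 92*(-13)))) = 1/(-1/(171 + (-2 + 22)) + (46021 - (19 + 1196))) = 1/(-1/(171 + 20) + (46021 - 1*1215)) = 1/(-1/191 + (46021 - 1215)) = 1/(-1*1/191 + 44806) = 1/(-1/191 + 44806) = 1/(8557945/191) = 191/8557945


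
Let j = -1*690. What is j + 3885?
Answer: 3195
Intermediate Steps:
j = -690
j + 3885 = -690 + 3885 = 3195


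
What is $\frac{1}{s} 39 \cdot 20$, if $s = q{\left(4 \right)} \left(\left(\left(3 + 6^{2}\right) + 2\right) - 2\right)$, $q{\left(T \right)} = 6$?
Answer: $\frac{10}{3} \approx 3.3333$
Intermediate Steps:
$s = 234$ ($s = 6 \left(\left(\left(3 + 6^{2}\right) + 2\right) - 2\right) = 6 \left(\left(\left(3 + 36\right) + 2\right) - 2\right) = 6 \left(\left(39 + 2\right) - 2\right) = 6 \left(41 - 2\right) = 6 \cdot 39 = 234$)
$\frac{1}{s} 39 \cdot 20 = \frac{1}{234} \cdot 39 \cdot 20 = \frac{1}{6} \cdot 20 = \frac{10}{3}$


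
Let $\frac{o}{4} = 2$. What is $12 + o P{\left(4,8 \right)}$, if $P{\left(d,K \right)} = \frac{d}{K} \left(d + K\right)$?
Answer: $60$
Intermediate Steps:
$P{\left(d,K \right)} = \frac{d \left(K + d\right)}{K}$ ($P{\left(d,K \right)} = \frac{d}{K} \left(K + d\right) = \frac{d \left(K + d\right)}{K}$)
$o = 8$ ($o = 4 \cdot 2 = 8$)
$12 + o P{\left(4,8 \right)} = 12 + 8 \frac{4 \left(8 + 4\right)}{8} = 12 + 8 \cdot 4 \cdot \frac{1}{8} \cdot 12 = 12 + 8 \cdot 6 = 12 + 48 = 60$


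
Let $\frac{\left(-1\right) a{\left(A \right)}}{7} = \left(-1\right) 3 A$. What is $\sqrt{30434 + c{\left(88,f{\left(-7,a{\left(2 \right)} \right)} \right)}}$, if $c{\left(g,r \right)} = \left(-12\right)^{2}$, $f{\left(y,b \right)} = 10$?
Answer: $\sqrt{30578} \approx 174.87$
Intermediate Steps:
$a{\left(A \right)} = 21 A$ ($a{\left(A \right)} = - 7 \left(-1\right) 3 A = - 7 \left(- 3 A\right) = 21 A$)
$c{\left(g,r \right)} = 144$
$\sqrt{30434 + c{\left(88,f{\left(-7,a{\left(2 \right)} \right)} \right)}} = \sqrt{30434 + 144} = \sqrt{30578}$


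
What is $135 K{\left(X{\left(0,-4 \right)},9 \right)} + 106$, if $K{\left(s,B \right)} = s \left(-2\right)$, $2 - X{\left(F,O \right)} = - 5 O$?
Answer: $4966$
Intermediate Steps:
$X{\left(F,O \right)} = 2 + 5 O$ ($X{\left(F,O \right)} = 2 - - 5 O = 2 + 5 O$)
$K{\left(s,B \right)} = - 2 s$
$135 K{\left(X{\left(0,-4 \right)},9 \right)} + 106 = 135 \left(- 2 \left(2 + 5 \left(-4\right)\right)\right) + 106 = 135 \left(- 2 \left(2 - 20\right)\right) + 106 = 135 \left(\left(-2\right) \left(-18\right)\right) + 106 = 135 \cdot 36 + 106 = 4860 + 106 = 4966$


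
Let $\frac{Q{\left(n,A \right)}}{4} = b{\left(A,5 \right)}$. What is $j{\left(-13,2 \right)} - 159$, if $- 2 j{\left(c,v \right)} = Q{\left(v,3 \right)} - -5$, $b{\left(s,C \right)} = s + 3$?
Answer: $- \frac{347}{2} \approx -173.5$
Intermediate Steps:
$b{\left(s,C \right)} = 3 + s$
$Q{\left(n,A \right)} = 12 + 4 A$ ($Q{\left(n,A \right)} = 4 \left(3 + A\right) = 12 + 4 A$)
$j{\left(c,v \right)} = - \frac{29}{2}$ ($j{\left(c,v \right)} = - \frac{\left(12 + 4 \cdot 3\right) - -5}{2} = - \frac{\left(12 + 12\right) + 5}{2} = - \frac{24 + 5}{2} = \left(- \frac{1}{2}\right) 29 = - \frac{29}{2}$)
$j{\left(-13,2 \right)} - 159 = - \frac{29}{2} - 159 = - \frac{347}{2}$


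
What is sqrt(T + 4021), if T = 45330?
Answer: sqrt(49351) ≈ 222.15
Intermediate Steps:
sqrt(T + 4021) = sqrt(45330 + 4021) = sqrt(49351)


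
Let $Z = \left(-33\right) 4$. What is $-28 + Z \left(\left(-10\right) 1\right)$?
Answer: $1292$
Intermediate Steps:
$Z = -132$
$-28 + Z \left(\left(-10\right) 1\right) = -28 - 132 \left(\left(-10\right) 1\right) = -28 - -1320 = -28 + 1320 = 1292$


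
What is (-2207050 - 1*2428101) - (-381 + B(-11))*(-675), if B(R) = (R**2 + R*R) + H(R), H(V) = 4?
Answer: -4726276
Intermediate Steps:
B(R) = 4 + 2*R**2 (B(R) = (R**2 + R*R) + 4 = (R**2 + R**2) + 4 = 2*R**2 + 4 = 4 + 2*R**2)
(-2207050 - 1*2428101) - (-381 + B(-11))*(-675) = (-2207050 - 1*2428101) - (-381 + (4 + 2*(-11)**2))*(-675) = (-2207050 - 2428101) - (-381 + (4 + 2*121))*(-675) = -4635151 - (-381 + (4 + 242))*(-675) = -4635151 - (-381 + 246)*(-675) = -4635151 - (-135)*(-675) = -4635151 - 1*91125 = -4635151 - 91125 = -4726276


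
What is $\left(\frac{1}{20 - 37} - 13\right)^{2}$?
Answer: $\frac{49284}{289} \approx 170.53$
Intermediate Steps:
$\left(\frac{1}{20 - 37} - 13\right)^{2} = \left(\frac{1}{-17} - 13\right)^{2} = \left(- \frac{1}{17} - 13\right)^{2} = \left(- \frac{222}{17}\right)^{2} = \frac{49284}{289}$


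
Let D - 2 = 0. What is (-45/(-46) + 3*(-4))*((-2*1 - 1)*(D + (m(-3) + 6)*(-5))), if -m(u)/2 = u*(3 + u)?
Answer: -21294/23 ≈ -925.83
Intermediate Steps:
D = 2 (D = 2 + 0 = 2)
m(u) = -2*u*(3 + u)
(-45/(-46) + 3*(-4))*((-2*1 - 1)*(D + (m(-3) + 6)*(-5))) = (-45/(-46) + 3*(-4))*((-2*1 - 1)*(2 + (-2*(-3)*(3 - 3) + 6)*(-5))) = (-45*(-1/46) - 12)*((-2 - 1)*(2 + (-2*(-3)*0 + 6)*(-5))) = (45/46 - 12)*(-3*(2 + (0 + 6)*(-5))) = -(-1521)*(2 + 6*(-5))/46 = -(-1521)*(2 - 30)/46 = -(-1521)*(-28)/46 = -507/46*84 = -21294/23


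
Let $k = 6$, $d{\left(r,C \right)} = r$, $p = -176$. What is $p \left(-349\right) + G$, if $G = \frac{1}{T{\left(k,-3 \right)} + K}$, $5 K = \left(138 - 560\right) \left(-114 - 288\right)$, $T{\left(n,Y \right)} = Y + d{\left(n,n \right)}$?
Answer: $\frac{10421134421}{169659} \approx 61424.0$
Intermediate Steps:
$T{\left(n,Y \right)} = Y + n$
$K = \frac{169644}{5}$ ($K = \frac{\left(138 - 560\right) \left(-114 - 288\right)}{5} = \frac{\left(-422\right) \left(-402\right)}{5} = \frac{1}{5} \cdot 169644 = \frac{169644}{5} \approx 33929.0$)
$G = \frac{5}{169659}$ ($G = \frac{1}{\left(-3 + 6\right) + \frac{169644}{5}} = \frac{1}{3 + \frac{169644}{5}} = \frac{1}{\frac{169659}{5}} = \frac{5}{169659} \approx 2.9471 \cdot 10^{-5}$)
$p \left(-349\right) + G = \left(-176\right) \left(-349\right) + \frac{5}{169659} = 61424 + \frac{5}{169659} = \frac{10421134421}{169659}$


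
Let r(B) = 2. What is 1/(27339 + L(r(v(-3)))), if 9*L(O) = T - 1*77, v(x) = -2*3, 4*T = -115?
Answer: 4/109309 ≈ 3.6594e-5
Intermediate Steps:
T = -115/4 (T = (¼)*(-115) = -115/4 ≈ -28.750)
v(x) = -6
L(O) = -47/4 (L(O) = (-115/4 - 1*77)/9 = (-115/4 - 77)/9 = (⅑)*(-423/4) = -47/4)
1/(27339 + L(r(v(-3)))) = 1/(27339 - 47/4) = 1/(109309/4) = 4/109309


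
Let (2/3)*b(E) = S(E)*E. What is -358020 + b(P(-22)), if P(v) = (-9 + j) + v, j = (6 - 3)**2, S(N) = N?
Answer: -357294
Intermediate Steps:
j = 9 (j = 3**2 = 9)
P(v) = v (P(v) = (-9 + 9) + v = 0 + v = v)
b(E) = 3*E**2/2 (b(E) = 3*(E*E)/2 = 3*E**2/2)
-358020 + b(P(-22)) = -358020 + (3/2)*(-22)**2 = -358020 + (3/2)*484 = -358020 + 726 = -357294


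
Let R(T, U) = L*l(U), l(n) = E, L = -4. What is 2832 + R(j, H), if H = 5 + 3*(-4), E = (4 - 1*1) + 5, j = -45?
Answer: 2800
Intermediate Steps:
E = 8 (E = (4 - 1) + 5 = 3 + 5 = 8)
H = -7 (H = 5 - 12 = -7)
l(n) = 8
R(T, U) = -32 (R(T, U) = -4*8 = -32)
2832 + R(j, H) = 2832 - 32 = 2800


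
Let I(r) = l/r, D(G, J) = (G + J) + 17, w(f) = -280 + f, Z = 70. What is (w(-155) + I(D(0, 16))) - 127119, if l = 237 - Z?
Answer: -4209115/33 ≈ -1.2755e+5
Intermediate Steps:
l = 167 (l = 237 - 1*70 = 237 - 70 = 167)
D(G, J) = 17 + G + J
I(r) = 167/r
(w(-155) + I(D(0, 16))) - 127119 = ((-280 - 155) + 167/(17 + 0 + 16)) - 127119 = (-435 + 167/33) - 127119 = -14188/33 - 127119 = -4209115/33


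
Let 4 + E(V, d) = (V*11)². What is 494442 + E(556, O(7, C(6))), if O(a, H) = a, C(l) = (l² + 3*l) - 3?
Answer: 37899894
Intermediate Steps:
C(l) = -3 + l² + 3*l
E(V, d) = -4 + 121*V² (E(V, d) = -4 + (V*11)² = -4 + (11*V)² = -4 + 121*V²)
494442 + E(556, O(7, C(6))) = 494442 + (-4 + 121*556²) = 494442 + (-4 + 121*309136) = 494442 + (-4 + 37405456) = 494442 + 37405452 = 37899894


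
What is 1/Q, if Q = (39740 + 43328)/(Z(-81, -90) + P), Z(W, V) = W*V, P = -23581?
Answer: -16291/83068 ≈ -0.19612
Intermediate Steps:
Z(W, V) = V*W
Q = -83068/16291 (Q = (39740 + 43328)/(-90*(-81) - 23581) = 83068/(7290 - 23581) = 83068/(-16291) = 83068*(-1/16291) = -83068/16291 ≈ -5.0990)
1/Q = 1/(-83068/16291) = -16291/83068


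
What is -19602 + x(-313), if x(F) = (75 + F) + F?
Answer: -20153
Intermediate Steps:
x(F) = 75 + 2*F
-19602 + x(-313) = -19602 + (75 + 2*(-313)) = -19602 + (75 - 626) = -19602 - 551 = -20153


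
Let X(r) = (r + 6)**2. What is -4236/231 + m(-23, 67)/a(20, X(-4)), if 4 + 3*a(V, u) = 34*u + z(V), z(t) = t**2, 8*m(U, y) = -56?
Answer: -107543/5852 ≈ -18.377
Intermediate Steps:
m(U, y) = -7 (m(U, y) = (1/8)*(-56) = -7)
X(r) = (6 + r)**2
a(V, u) = -4/3 + V**2/3 + 34*u/3 (a(V, u) = -4/3 + (34*u + V**2)/3 = -4/3 + (V**2 + 34*u)/3 = -4/3 + (V**2/3 + 34*u/3) = -4/3 + V**2/3 + 34*u/3)
-4236/231 + m(-23, 67)/a(20, X(-4)) = -4236/231 - 7/(-4/3 + (1/3)*20**2 + 34*(6 - 4)**2/3) = -4236*1/231 - 7/(-4/3 + (1/3)*400 + (34/3)*2**2) = -1412/77 - 7/(-4/3 + 400/3 + (34/3)*4) = -1412/77 - 7/(-4/3 + 400/3 + 136/3) = -1412/77 - 7/532/3 = -1412/77 - 7*3/532 = -1412/77 - 3/76 = -107543/5852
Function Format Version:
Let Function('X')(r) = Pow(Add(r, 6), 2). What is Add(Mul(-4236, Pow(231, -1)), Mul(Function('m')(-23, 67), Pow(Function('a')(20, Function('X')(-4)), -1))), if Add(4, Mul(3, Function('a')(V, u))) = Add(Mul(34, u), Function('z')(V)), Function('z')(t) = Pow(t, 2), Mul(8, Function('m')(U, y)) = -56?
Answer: Rational(-107543, 5852) ≈ -18.377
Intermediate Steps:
Function('m')(U, y) = -7 (Function('m')(U, y) = Mul(Rational(1, 8), -56) = -7)
Function('X')(r) = Pow(Add(6, r), 2)
Function('a')(V, u) = Add(Rational(-4, 3), Mul(Rational(1, 3), Pow(V, 2)), Mul(Rational(34, 3), u)) (Function('a')(V, u) = Add(Rational(-4, 3), Mul(Rational(1, 3), Add(Mul(34, u), Pow(V, 2)))) = Add(Rational(-4, 3), Mul(Rational(1, 3), Add(Pow(V, 2), Mul(34, u)))) = Add(Rational(-4, 3), Add(Mul(Rational(1, 3), Pow(V, 2)), Mul(Rational(34, 3), u))) = Add(Rational(-4, 3), Mul(Rational(1, 3), Pow(V, 2)), Mul(Rational(34, 3), u)))
Add(Mul(-4236, Pow(231, -1)), Mul(Function('m')(-23, 67), Pow(Function('a')(20, Function('X')(-4)), -1))) = Add(Mul(-4236, Pow(231, -1)), Mul(-7, Pow(Add(Rational(-4, 3), Mul(Rational(1, 3), Pow(20, 2)), Mul(Rational(34, 3), Pow(Add(6, -4), 2))), -1))) = Add(Mul(-4236, Rational(1, 231)), Mul(-7, Pow(Add(Rational(-4, 3), Mul(Rational(1, 3), 400), Mul(Rational(34, 3), Pow(2, 2))), -1))) = Add(Rational(-1412, 77), Mul(-7, Pow(Add(Rational(-4, 3), Rational(400, 3), Mul(Rational(34, 3), 4)), -1))) = Add(Rational(-1412, 77), Mul(-7, Pow(Add(Rational(-4, 3), Rational(400, 3), Rational(136, 3)), -1))) = Add(Rational(-1412, 77), Mul(-7, Pow(Rational(532, 3), -1))) = Add(Rational(-1412, 77), Mul(-7, Rational(3, 532))) = Add(Rational(-1412, 77), Rational(-3, 76)) = Rational(-107543, 5852)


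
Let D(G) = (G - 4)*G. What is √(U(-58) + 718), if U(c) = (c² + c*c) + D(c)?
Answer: √11042 ≈ 105.08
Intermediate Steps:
D(G) = G*(-4 + G) (D(G) = (-4 + G)*G = G*(-4 + G))
U(c) = 2*c² + c*(-4 + c) (U(c) = (c² + c*c) + c*(-4 + c) = (c² + c²) + c*(-4 + c) = 2*c² + c*(-4 + c))
√(U(-58) + 718) = √(-58*(-4 + 3*(-58)) + 718) = √(-58*(-4 - 174) + 718) = √(-58*(-178) + 718) = √(10324 + 718) = √11042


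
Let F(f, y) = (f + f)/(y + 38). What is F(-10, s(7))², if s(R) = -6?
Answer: 25/64 ≈ 0.39063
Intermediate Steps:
F(f, y) = 2*f/(38 + y) (F(f, y) = (2*f)/(38 + y) = 2*f/(38 + y))
F(-10, s(7))² = (2*(-10)/(38 - 6))² = (2*(-10)/32)² = (2*(-10)*(1/32))² = (-5/8)² = 25/64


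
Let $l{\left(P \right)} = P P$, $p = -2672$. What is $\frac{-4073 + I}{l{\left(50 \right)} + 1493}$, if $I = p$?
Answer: $- \frac{6745}{3993} \approx -1.6892$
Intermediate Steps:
$I = -2672$
$l{\left(P \right)} = P^{2}$
$\frac{-4073 + I}{l{\left(50 \right)} + 1493} = \frac{-4073 - 2672}{50^{2} + 1493} = - \frac{6745}{2500 + 1493} = - \frac{6745}{3993}$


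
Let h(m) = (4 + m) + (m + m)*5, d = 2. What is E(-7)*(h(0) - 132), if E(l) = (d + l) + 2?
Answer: 384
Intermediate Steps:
h(m) = 4 + 11*m (h(m) = (4 + m) + (2*m)*5 = (4 + m) + 10*m = 4 + 11*m)
E(l) = 4 + l (E(l) = (2 + l) + 2 = 4 + l)
E(-7)*(h(0) - 132) = (4 - 7)*((4 + 11*0) - 132) = -3*((4 + 0) - 132) = -3*(4 - 132) = -3*(-128) = 384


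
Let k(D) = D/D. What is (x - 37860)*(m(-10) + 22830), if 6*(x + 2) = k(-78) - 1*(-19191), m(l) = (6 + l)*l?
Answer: -2378251300/3 ≈ -7.9275e+8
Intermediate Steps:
m(l) = l*(6 + l)
k(D) = 1
x = 9590/3 (x = -2 + (1 - 1*(-19191))/6 = -2 + (1 + 19191)/6 = -2 + (⅙)*19192 = -2 + 9596/3 = 9590/3 ≈ 3196.7)
(x - 37860)*(m(-10) + 22830) = (9590/3 - 37860)*(-10*(6 - 10) + 22830) = -103990*(-10*(-4) + 22830)/3 = -103990*(40 + 22830)/3 = -103990/3*22870 = -2378251300/3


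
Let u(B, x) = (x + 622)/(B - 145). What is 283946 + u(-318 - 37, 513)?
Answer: 28394373/100 ≈ 2.8394e+5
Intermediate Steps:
u(B, x) = (622 + x)/(-145 + B)
283946 + u(-318 - 37, 513) = 283946 + (622 + 513)/(-145 + (-318 - 37)) = 283946 + 1135/(-145 - 355) = 283946 + 1135/(-500) = 283946 - 1/500*1135 = 283946 - 227/100 = 28394373/100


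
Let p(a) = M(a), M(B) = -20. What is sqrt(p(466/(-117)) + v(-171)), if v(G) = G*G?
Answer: sqrt(29221) ≈ 170.94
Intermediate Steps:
v(G) = G**2
p(a) = -20
sqrt(p(466/(-117)) + v(-171)) = sqrt(-20 + (-171)**2) = sqrt(-20 + 29241) = sqrt(29221)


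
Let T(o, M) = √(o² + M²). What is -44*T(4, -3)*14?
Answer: -3080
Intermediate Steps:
T(o, M) = √(M² + o²)
-44*T(4, -3)*14 = -44*√((-3)² + 4²)*14 = -44*√(9 + 16)*14 = -44*√25*14 = -44*5*14 = -220*14 = -3080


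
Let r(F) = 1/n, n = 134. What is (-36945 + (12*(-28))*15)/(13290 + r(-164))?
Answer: -5625990/1780861 ≈ -3.1591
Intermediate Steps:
r(F) = 1/134
(-36945 + (12*(-28))*15)/(13290 + r(-164)) = (-36945 + (12*(-28))*15)/(13290 + 1/134) = (-36945 - 336*15)/(1780861/134) = (-36945 - 5040)*(134/1780861) = -41985*134/1780861 = -5625990/1780861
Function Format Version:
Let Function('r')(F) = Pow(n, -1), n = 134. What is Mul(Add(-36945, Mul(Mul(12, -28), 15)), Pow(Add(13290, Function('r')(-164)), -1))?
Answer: Rational(-5625990, 1780861) ≈ -3.1591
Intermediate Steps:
Function('r')(F) = Rational(1, 134) (Function('r')(F) = Pow(134, -1) = Rational(1, 134))
Mul(Add(-36945, Mul(Mul(12, -28), 15)), Pow(Add(13290, Function('r')(-164)), -1)) = Mul(Add(-36945, Mul(Mul(12, -28), 15)), Pow(Add(13290, Rational(1, 134)), -1)) = Mul(Add(-36945, Mul(-336, 15)), Pow(Rational(1780861, 134), -1)) = Mul(Add(-36945, -5040), Rational(134, 1780861)) = Mul(-41985, Rational(134, 1780861)) = Rational(-5625990, 1780861)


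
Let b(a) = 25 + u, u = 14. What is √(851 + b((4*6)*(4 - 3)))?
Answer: √890 ≈ 29.833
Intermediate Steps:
b(a) = 39 (b(a) = 25 + 14 = 39)
√(851 + b((4*6)*(4 - 3))) = √(851 + 39) = √890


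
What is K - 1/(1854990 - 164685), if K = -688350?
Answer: -1163521446751/1690305 ≈ -6.8835e+5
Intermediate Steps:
K - 1/(1854990 - 164685) = -688350 - 1/(1854990 - 164685) = -688350 - 1/1690305 = -1163521446751/1690305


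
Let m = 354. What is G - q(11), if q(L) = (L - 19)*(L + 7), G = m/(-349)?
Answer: 49902/349 ≈ 142.99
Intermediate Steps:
G = -354/349 (G = 354/(-349) = 354*(-1/349) = -354/349 ≈ -1.0143)
q(L) = (-19 + L)*(7 + L)
G - q(11) = -354/349 - (-133 + 11² - 12*11) = -354/349 - (-133 + 121 - 132) = -354/349 - 1*(-144) = -354/349 + 144 = 49902/349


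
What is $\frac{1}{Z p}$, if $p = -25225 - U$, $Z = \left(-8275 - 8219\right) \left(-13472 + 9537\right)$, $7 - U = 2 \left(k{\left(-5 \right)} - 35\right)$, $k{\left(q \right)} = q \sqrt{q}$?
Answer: $\frac{i}{129807780 \left(- 12651 i + 5 \sqrt{5}\right)} \approx -6.0894 \cdot 10^{-13} + 5.3815 \cdot 10^{-16} i$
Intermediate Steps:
$k{\left(q \right)} = q^{\frac{3}{2}}$
$U = 77 + 10 i \sqrt{5}$ ($U = 7 - 2 \left(\left(-5\right)^{\frac{3}{2}} - 35\right) = 7 - 2 \left(- 5 i \sqrt{5} - 35\right) = 7 - 2 \left(-35 - 5 i \sqrt{5}\right) = 7 - \left(-70 - 10 i \sqrt{5}\right) = 7 + \left(70 + 10 i \sqrt{5}\right) = 77 + 10 i \sqrt{5} \approx 77.0 + 22.361 i$)
$Z = 64903890$ ($Z = \left(-16494\right) \left(-3935\right) = 64903890$)
$p = -25302 - 10 i \sqrt{5}$ ($p = -25225 - \left(77 + 10 i \sqrt{5}\right) = -25302 - 10 i \sqrt{5} \approx -25302.0 - 22.361 i$)
$\frac{1}{Z p} = \frac{1}{64903890 \left(-25302 - 10 i \sqrt{5}\right)}$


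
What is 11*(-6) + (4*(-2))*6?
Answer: -114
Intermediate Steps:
11*(-6) + (4*(-2))*6 = -66 - 8*6 = -66 - 48 = -114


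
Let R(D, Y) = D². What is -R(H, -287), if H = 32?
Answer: -1024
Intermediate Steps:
-R(H, -287) = -1*32² = -1*1024 = -1024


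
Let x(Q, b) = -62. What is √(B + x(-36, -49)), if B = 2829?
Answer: √2767 ≈ 52.602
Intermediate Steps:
√(B + x(-36, -49)) = √(2829 - 62) = √2767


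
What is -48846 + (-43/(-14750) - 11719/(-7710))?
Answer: -277735802411/5686125 ≈ -48845.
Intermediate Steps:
-48846 + (-43/(-14750) - 11719/(-7710)) = -48846 + (-43*(-1/14750) - 11719*(-1/7710)) = -48846 + (43/14750 + 11719/7710) = -48846 + 8659339/5686125 = -277735802411/5686125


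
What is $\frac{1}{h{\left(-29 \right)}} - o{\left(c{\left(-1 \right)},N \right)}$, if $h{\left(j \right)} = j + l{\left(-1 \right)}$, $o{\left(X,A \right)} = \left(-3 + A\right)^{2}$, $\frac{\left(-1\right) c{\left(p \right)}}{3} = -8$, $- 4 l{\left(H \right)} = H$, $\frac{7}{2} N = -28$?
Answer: $- \frac{13919}{115} \approx -121.03$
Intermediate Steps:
$N = -8$ ($N = \frac{2}{7} \left(-28\right) = -8$)
$l{\left(H \right)} = - \frac{H}{4}$
$c{\left(p \right)} = 24$ ($c{\left(p \right)} = \left(-3\right) \left(-8\right) = 24$)
$h{\left(j \right)} = \frac{1}{4} + j$ ($h{\left(j \right)} = j - - \frac{1}{4} = j + \frac{1}{4} = \frac{1}{4} + j$)
$\frac{1}{h{\left(-29 \right)}} - o{\left(c{\left(-1 \right)},N \right)} = \frac{1}{\frac{1}{4} - 29} - \left(-3 - 8\right)^{2} = \frac{1}{- \frac{115}{4}} - \left(-11\right)^{2} = - \frac{4}{115} - 121 = - \frac{13919}{115}$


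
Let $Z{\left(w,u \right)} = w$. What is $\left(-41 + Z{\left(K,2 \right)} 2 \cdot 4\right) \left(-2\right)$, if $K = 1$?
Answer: $66$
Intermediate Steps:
$\left(-41 + Z{\left(K,2 \right)} 2 \cdot 4\right) \left(-2\right) = \left(-41 + 1 \cdot 2 \cdot 4\right) \left(-2\right) = \left(-41 + 2 \cdot 4\right) \left(-2\right) = \left(-41 + 8\right) \left(-2\right) = \left(-33\right) \left(-2\right) = 66$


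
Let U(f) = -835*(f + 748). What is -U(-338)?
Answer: 342350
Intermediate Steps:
U(f) = -624580 - 835*f (U(f) = -835*(748 + f) = -624580 - 835*f)
-U(-338) = -(-624580 - 835*(-338)) = -(-624580 + 282230) = -1*(-342350) = 342350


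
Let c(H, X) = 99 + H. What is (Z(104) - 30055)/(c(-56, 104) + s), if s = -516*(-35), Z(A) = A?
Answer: -29951/18103 ≈ -1.6545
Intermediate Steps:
s = 18060
(Z(104) - 30055)/(c(-56, 104) + s) = (104 - 30055)/((99 - 56) + 18060) = -29951/(43 + 18060) = -29951/18103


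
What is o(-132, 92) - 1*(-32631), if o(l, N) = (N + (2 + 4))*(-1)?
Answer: 32533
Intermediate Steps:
o(l, N) = -6 - N (o(l, N) = (N + 6)*(-1) = (6 + N)*(-1) = -6 - N)
o(-132, 92) - 1*(-32631) = (-6 - 1*92) - 1*(-32631) = (-6 - 92) + 32631 = -98 + 32631 = 32533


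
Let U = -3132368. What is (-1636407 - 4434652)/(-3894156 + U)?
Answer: 6071059/7026524 ≈ 0.86402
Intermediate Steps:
(-1636407 - 4434652)/(-3894156 + U) = (-1636407 - 4434652)/(-3894156 - 3132368) = -6071059/(-7026524) = -6071059*(-1/7026524) = 6071059/7026524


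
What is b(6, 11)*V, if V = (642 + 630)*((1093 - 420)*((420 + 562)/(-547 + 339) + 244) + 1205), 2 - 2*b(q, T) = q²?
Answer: -45607516275/13 ≈ -3.5083e+9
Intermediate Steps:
b(q, T) = 1 - q²/2
V = 2682795075/13 (V = 1272*(673*(982/(-208) + 244) + 1205) = 1272*(673*(982*(-1/208) + 244) + 1205) = 1272*(673*(-491/104 + 244) + 1205) = 1272*(673*(24885/104) + 1205) = 1272*(16747605/104 + 1205) = 1272*(16872925/104) = 2682795075/13 ≈ 2.0637e+8)
b(6, 11)*V = (1 - ½*6²)*(2682795075/13) = (1 - ½*36)*(2682795075/13) = (1 - 18)*(2682795075/13) = -17*2682795075/13 = -45607516275/13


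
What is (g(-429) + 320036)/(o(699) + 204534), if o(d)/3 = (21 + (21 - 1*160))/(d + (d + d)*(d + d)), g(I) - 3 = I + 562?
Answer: 52164103143/33323753054 ≈ 1.5654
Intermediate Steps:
g(I) = 565 + I (g(I) = 3 + (I + 562) = 3 + (562 + I) = 565 + I)
o(d) = -354/(d + 4*d²) (o(d) = 3*((21 + (21 - 1*160))/(d + (d + d)*(d + d))) = 3*((21 + (21 - 160))/(d + (2*d)*(2*d))) = 3*((21 - 139)/(d + 4*d²)) = 3*(-118/(d + 4*d²)) = -354/(d + 4*d²))
(g(-429) + 320036)/(o(699) + 204534) = ((565 - 429) + 320036)/(-354/(699*(1 + 4*699)) + 204534) = (136 + 320036)/(-354*1/699/(1 + 2796) + 204534) = 320172/(-354*1/699/2797 + 204534) = 320172/(-354*1/699*1/2797 + 204534) = 320172/(-118/651701 + 204534) = 320172/(133295012216/651701) = 320172*(651701/133295012216) = 52164103143/33323753054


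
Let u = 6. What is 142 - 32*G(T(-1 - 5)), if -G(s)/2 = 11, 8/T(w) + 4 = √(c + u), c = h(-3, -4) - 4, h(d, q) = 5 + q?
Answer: 846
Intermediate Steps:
c = -3 (c = (5 - 4) - 4 = 1 - 4 = -3)
T(w) = 8/(-4 + √3) (T(w) = 8/(-4 + √(-3 + 6)) = 8/(-4 + √3))
G(s) = -22 (G(s) = -2*11 = -22)
142 - 32*G(T(-1 - 5)) = 142 - 32*(-22) = 142 + 704 = 846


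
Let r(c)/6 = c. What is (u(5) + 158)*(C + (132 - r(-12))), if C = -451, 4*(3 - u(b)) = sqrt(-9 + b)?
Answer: -39767 + 247*I/2 ≈ -39767.0 + 123.5*I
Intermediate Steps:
r(c) = 6*c
u(b) = 3 - sqrt(-9 + b)/4
(u(5) + 158)*(C + (132 - r(-12))) = ((3 - sqrt(-9 + 5)/4) + 158)*(-451 + (132 - 6*(-12))) = ((3 - I/2) + 158)*(-451 + (132 - 1*(-72))) = ((3 - I/2) + 158)*(-451 + (132 + 72)) = ((3 - I/2) + 158)*(-451 + 204) = (161 - I/2)*(-247) = -39767 + 247*I/2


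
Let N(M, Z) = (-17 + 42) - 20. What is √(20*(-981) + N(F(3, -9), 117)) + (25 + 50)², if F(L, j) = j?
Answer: 5625 + I*√19615 ≈ 5625.0 + 140.05*I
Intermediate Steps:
N(M, Z) = 5 (N(M, Z) = 25 - 20 = 5)
√(20*(-981) + N(F(3, -9), 117)) + (25 + 50)² = √(20*(-981) + 5) + (25 + 50)² = √(-19620 + 5) + 75² = √(-19615) + 5625 = I*√19615 + 5625 = 5625 + I*√19615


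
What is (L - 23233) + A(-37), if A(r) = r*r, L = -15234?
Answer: -37098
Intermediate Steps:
A(r) = r²
(L - 23233) + A(-37) = (-15234 - 23233) + (-37)² = -38467 + 1369 = -37098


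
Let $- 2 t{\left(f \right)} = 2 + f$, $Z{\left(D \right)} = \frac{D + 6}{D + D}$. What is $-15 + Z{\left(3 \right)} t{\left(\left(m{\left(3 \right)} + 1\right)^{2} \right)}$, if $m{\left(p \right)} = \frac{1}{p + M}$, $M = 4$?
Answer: $- \frac{1713}{98} \approx -17.48$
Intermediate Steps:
$m{\left(p \right)} = \frac{1}{4 + p}$ ($m{\left(p \right)} = \frac{1}{p + 4} = \frac{1}{4 + p}$)
$Z{\left(D \right)} = \frac{6 + D}{2 D}$
$t{\left(f \right)} = -1 - \frac{f}{2}$ ($t{\left(f \right)} = - \frac{2 + f}{2} = -1 - \frac{f}{2}$)
$-15 + Z{\left(3 \right)} t{\left(\left(m{\left(3 \right)} + 1\right)^{2} \right)} = -15 + \frac{6 + 3}{2 \cdot 3} \left(-1 - \frac{\left(\frac{1}{4 + 3} + 1\right)^{2}}{2}\right) = -15 + \frac{1}{2} \cdot \frac{1}{3} \cdot 9 \left(-1 - \frac{\left(\frac{1}{7} + 1\right)^{2}}{2}\right) = -15 + \frac{3 \left(-1 - \frac{\left(\frac{1}{7} + 1\right)^{2}}{2}\right)}{2} = -15 + \frac{3 \left(-1 - \frac{\left(\frac{8}{7}\right)^{2}}{2}\right)}{2} = -15 + \frac{3 \left(-1 - \frac{32}{49}\right)}{2} = -15 + \frac{3}{2} \left(- \frac{81}{49}\right) = -15 - \frac{243}{98} = - \frac{1713}{98}$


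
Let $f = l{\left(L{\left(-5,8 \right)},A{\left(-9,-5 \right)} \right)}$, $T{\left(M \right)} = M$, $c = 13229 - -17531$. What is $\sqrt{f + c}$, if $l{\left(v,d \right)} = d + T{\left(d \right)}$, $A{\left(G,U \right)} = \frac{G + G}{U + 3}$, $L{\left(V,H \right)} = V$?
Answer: $\sqrt{30778} \approx 175.44$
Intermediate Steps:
$c = 30760$ ($c = 13229 + 17531 = 30760$)
$A{\left(G,U \right)} = \frac{2 G}{3 + U}$
$l{\left(v,d \right)} = 2 d$ ($l{\left(v,d \right)} = d + d = 2 d$)
$f = 18$ ($f = 2 \cdot 2 \left(-9\right) \frac{1}{3 - 5} = 2 \cdot 2 \left(-9\right) \frac{1}{-2} = 2 \cdot 2 \left(-9\right) \left(- \frac{1}{2}\right) = 2 \cdot 9 = 18$)
$\sqrt{f + c} = \sqrt{18 + 30760} = \sqrt{30778}$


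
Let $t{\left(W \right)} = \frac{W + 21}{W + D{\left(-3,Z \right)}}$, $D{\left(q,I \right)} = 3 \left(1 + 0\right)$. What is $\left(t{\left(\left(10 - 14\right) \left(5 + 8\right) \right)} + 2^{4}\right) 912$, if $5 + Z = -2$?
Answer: $\frac{743280}{49} \approx 15169.0$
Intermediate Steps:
$Z = -7$ ($Z = -5 - 2 = -7$)
$D{\left(q,I \right)} = 3$ ($D{\left(q,I \right)} = 3 \cdot 1 = 3$)
$t{\left(W \right)} = \frac{21 + W}{3 + W}$ ($t{\left(W \right)} = \frac{W + 21}{W + 3} = \frac{21 + W}{3 + W}$)
$\left(t{\left(\left(10 - 14\right) \left(5 + 8\right) \right)} + 2^{4}\right) 912 = \left(\frac{21 + \left(10 - 14\right) \left(5 + 8\right)}{3 + \left(10 - 14\right) \left(5 + 8\right)} + 2^{4}\right) 912 = \left(\frac{21 - 52}{3 - 52} + 16\right) 912 = \left(\frac{1}{-49} \left(-31\right) + 16\right) 912 = \left(\left(- \frac{1}{49}\right) \left(-31\right) + 16\right) 912 = \left(\frac{31}{49} + 16\right) 912 = \frac{815}{49} \cdot 912 = \frac{743280}{49}$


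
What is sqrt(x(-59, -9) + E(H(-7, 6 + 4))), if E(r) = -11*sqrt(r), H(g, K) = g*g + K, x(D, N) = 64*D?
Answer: sqrt(-3776 - 11*sqrt(59)) ≈ 62.133*I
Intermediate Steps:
H(g, K) = K + g**2 (H(g, K) = g**2 + K = K + g**2)
sqrt(x(-59, -9) + E(H(-7, 6 + 4))) = sqrt(64*(-59) - 11*sqrt((6 + 4) + (-7)**2)) = sqrt(-3776 - 11*sqrt(10 + 49)) = sqrt(-3776 - 11*sqrt(59))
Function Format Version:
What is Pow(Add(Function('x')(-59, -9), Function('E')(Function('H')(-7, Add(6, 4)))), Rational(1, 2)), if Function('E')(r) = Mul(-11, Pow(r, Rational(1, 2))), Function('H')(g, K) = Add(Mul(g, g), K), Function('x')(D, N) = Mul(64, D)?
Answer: Pow(Add(-3776, Mul(-11, Pow(59, Rational(1, 2)))), Rational(1, 2)) ≈ Mul(62.133, I)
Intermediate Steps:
Function('H')(g, K) = Add(K, Pow(g, 2)) (Function('H')(g, K) = Add(Pow(g, 2), K) = Add(K, Pow(g, 2)))
Pow(Add(Function('x')(-59, -9), Function('E')(Function('H')(-7, Add(6, 4)))), Rational(1, 2)) = Pow(Add(Mul(64, -59), Mul(-11, Pow(Add(Add(6, 4), Pow(-7, 2)), Rational(1, 2)))), Rational(1, 2)) = Pow(Add(-3776, Mul(-11, Pow(Add(10, 49), Rational(1, 2)))), Rational(1, 2)) = Pow(Add(-3776, Mul(-11, Pow(59, Rational(1, 2)))), Rational(1, 2))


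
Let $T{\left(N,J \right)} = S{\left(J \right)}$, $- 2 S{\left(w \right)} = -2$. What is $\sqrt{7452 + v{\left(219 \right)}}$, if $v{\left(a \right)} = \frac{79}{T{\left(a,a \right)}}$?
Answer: $\sqrt{7531} \approx 86.781$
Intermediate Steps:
$S{\left(w \right)} = 1$ ($S{\left(w \right)} = \left(- \frac{1}{2}\right) \left(-2\right) = 1$)
$T{\left(N,J \right)} = 1$
$v{\left(a \right)} = 79$ ($v{\left(a \right)} = \frac{79}{1} = 79 \cdot 1 = 79$)
$\sqrt{7452 + v{\left(219 \right)}} = \sqrt{7452 + 79} = \sqrt{7531}$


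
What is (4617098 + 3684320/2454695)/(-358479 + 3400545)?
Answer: 377785701981/248911473329 ≈ 1.5178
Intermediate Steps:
(4617098 + 3684320/2454695)/(-358479 + 3400545) = (4617098 + 3684320*(1/2454695))/3042066 = (4617098 + 736864/490939)*(1/3042066) = (2266714211886/490939)*(1/3042066) = 377785701981/248911473329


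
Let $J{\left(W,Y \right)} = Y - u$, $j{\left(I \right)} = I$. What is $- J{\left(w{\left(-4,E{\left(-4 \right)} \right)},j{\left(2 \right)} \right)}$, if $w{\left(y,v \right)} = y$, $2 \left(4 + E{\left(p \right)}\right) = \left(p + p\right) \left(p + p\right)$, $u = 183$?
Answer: $181$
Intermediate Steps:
$E{\left(p \right)} = -4 + 2 p^{2}$ ($E{\left(p \right)} = -4 + \frac{\left(p + p\right) \left(p + p\right)}{2} = -4 + \frac{2 p 2 p}{2} = -4 + \frac{4 p^{2}}{2} = -4 + 2 p^{2}$)
$J{\left(W,Y \right)} = -183 + Y$ ($J{\left(W,Y \right)} = Y - 183 = -183 + Y$)
$- J{\left(w{\left(-4,E{\left(-4 \right)} \right)},j{\left(2 \right)} \right)} = - (-183 + 2) = \left(-1\right) \left(-181\right) = 181$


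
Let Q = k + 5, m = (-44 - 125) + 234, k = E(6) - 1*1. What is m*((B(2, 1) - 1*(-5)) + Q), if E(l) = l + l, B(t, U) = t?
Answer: 1495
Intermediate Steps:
E(l) = 2*l
k = 11 (k = 2*6 - 1*1 = 12 - 1 = 11)
m = 65 (m = -169 + 234 = 65)
Q = 16 (Q = 11 + 5 = 16)
m*((B(2, 1) - 1*(-5)) + Q) = 65*((2 - 1*(-5)) + 16) = 65*((2 + 5) + 16) = 65*(7 + 16) = 65*23 = 1495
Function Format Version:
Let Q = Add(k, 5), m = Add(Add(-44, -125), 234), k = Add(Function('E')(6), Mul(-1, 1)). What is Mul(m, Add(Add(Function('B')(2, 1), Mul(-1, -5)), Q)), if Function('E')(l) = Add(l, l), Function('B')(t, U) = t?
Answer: 1495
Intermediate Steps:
Function('E')(l) = Mul(2, l)
k = 11 (k = Add(Mul(2, 6), Mul(-1, 1)) = Add(12, -1) = 11)
m = 65 (m = Add(-169, 234) = 65)
Q = 16 (Q = Add(11, 5) = 16)
Mul(m, Add(Add(Function('B')(2, 1), Mul(-1, -5)), Q)) = Mul(65, Add(Add(2, Mul(-1, -5)), 16)) = Mul(65, Add(Add(2, 5), 16)) = Mul(65, Add(7, 16)) = Mul(65, 23) = 1495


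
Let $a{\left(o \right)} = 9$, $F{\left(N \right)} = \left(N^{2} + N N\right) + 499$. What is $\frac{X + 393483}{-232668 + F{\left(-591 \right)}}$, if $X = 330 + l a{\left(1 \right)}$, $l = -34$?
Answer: $\frac{393507}{466393} \approx 0.84372$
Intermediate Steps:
$F{\left(N \right)} = 499 + 2 N^{2}$ ($F{\left(N \right)} = \left(N^{2} + N^{2}\right) + 499 = 2 N^{2} + 499 = 499 + 2 N^{2}$)
$X = 24$ ($X = 330 - 306 = 24$)
$\frac{X + 393483}{-232668 + F{\left(-591 \right)}} = \frac{24 + 393483}{-232668 + \left(499 + 2 \left(-591\right)^{2}\right)} = \frac{393507}{-232668 + \left(499 + 2 \cdot 349281\right)} = \frac{393507}{-232668 + \left(499 + 698562\right)} = \frac{393507}{-232668 + 699061} = \frac{393507}{466393}$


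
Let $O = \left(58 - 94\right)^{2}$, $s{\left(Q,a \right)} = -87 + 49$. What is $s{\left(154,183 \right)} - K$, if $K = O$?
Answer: $-1334$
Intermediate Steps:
$s{\left(Q,a \right)} = -38$
$O = 1296$ ($O = \left(-36\right)^{2} = 1296$)
$K = 1296$
$s{\left(154,183 \right)} - K = -38 - 1296 = -1334$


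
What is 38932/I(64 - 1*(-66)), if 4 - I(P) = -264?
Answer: 9733/67 ≈ 145.27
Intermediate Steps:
I(P) = 268 (I(P) = 4 - 1*(-264) = 4 + 264 = 268)
38932/I(64 - 1*(-66)) = 38932/268 = 38932*(1/268) = 9733/67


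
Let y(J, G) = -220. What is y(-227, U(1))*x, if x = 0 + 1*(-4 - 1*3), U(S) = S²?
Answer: 1540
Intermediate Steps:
x = -7 (x = 0 + 1*(-4 - 3) = 0 + 1*(-7) = 0 - 7 = -7)
y(-227, U(1))*x = -220*(-7) = 1540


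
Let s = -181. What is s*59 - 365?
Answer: -11044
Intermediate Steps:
s*59 - 365 = -181*59 - 365 = -10679 - 365 = -11044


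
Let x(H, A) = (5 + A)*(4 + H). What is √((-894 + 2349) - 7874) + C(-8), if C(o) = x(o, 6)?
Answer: -44 + 7*I*√131 ≈ -44.0 + 80.119*I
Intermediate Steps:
x(H, A) = (4 + H)*(5 + A)
C(o) = 44 + 11*o (C(o) = 20 + 4*6 + 5*o + 6*o = 20 + 24 + 5*o + 6*o = 44 + 11*o)
√((-894 + 2349) - 7874) + C(-8) = √((-894 + 2349) - 7874) + (44 + 11*(-8)) = √(1455 - 7874) + (44 - 88) = √(-6419) - 44 = 7*I*√131 - 44 = -44 + 7*I*√131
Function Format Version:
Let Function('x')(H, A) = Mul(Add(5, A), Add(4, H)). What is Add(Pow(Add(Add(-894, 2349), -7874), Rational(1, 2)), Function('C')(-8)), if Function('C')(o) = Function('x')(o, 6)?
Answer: Add(-44, Mul(7, I, Pow(131, Rational(1, 2)))) ≈ Add(-44.000, Mul(80.119, I))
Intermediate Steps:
Function('x')(H, A) = Mul(Add(4, H), Add(5, A))
Function('C')(o) = Add(44, Mul(11, o)) (Function('C')(o) = Add(20, Mul(4, 6), Mul(5, o), Mul(6, o)) = Add(20, 24, Mul(5, o), Mul(6, o)) = Add(44, Mul(11, o)))
Add(Pow(Add(Add(-894, 2349), -7874), Rational(1, 2)), Function('C')(-8)) = Add(Pow(Add(Add(-894, 2349), -7874), Rational(1, 2)), Add(44, Mul(11, -8))) = Add(Pow(Add(1455, -7874), Rational(1, 2)), Add(44, -88)) = Add(Pow(-6419, Rational(1, 2)), -44) = Add(Mul(7, I, Pow(131, Rational(1, 2))), -44) = Add(-44, Mul(7, I, Pow(131, Rational(1, 2))))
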